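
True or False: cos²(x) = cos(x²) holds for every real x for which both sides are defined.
False.

Claim: cos²(x) = cos(x²).
Test a specific point where both sides are defined: x = -π/3.
LHS = cos²(x) ≈ 0.2500
RHS = cos(x²) ≈ 0.4566
Since 0.2500 ≠ 0.4566, the equation fails at this point, so it cannot hold for every real x for which both sides are defined.
cos²(x) means (cos x)², squaring the output; cos(x²) squares the input. These are different functions.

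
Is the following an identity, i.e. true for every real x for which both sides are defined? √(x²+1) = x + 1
No, this is NOT an identity.

Claim: √(x²+1) = x + 1.
Test a specific point where both sides are defined: x = -2.
LHS = √(x²+1) ≈ 2.2361
RHS = x + 1 ≈ -1.0000
Since 2.2361 ≠ -1.0000, the equation fails at this point, so it cannot hold for every real x for which both sides are defined.
(x+1)² = x² + 2x + 1 ≠ x² + 1 unless x = 0.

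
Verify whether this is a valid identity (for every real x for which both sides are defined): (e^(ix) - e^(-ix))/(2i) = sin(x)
Claim: (e^(ix) - e^(-ix))/(2i) = sin(x).
Reasoning: By Euler's formula e^(ix) = cos(x) + i·sin(x) and e^(-ix) = cos(x) - i·sin(x). Subtracting cancels the cosine terms: e^(ix) - e^(-ix) = 2i·sin(x); divide by 2i.
So the two sides agree for every real x for which both sides are defined.

Conclusion: Yes, this is an identity.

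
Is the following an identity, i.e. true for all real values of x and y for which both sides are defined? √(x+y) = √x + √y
No, this is NOT an identity.

Claim: √(x+y) = √x + √y.
Test a specific point where both sides are defined: x = 3, y = 3.
LHS = √(x+y) ≈ 2.4495
RHS = √x + √y ≈ 3.4641
Since 2.4495 ≠ 3.4641, the equation fails at this point, so it cannot hold for all real values of x and y for which both sides are defined.
Squaring the right side gives x + 2√(xy) + y, not x + y.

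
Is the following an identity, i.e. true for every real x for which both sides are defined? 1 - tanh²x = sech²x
Claim: 1 - tanh²x = sech²x.
Reasoning: Divide cosh²x - sinh²x = 1 through by cosh²x (never zero): 1 - tanh²x = 1/cosh²x = sech²x.
So the two sides agree for every real x for which both sides are defined.

Conclusion: Yes, this is an identity.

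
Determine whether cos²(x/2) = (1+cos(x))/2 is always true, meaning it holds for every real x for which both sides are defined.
Claim: cos²(x/2) = (1+cos(x))/2.
Reasoning: Use cos(2θ) = 2cos²θ - 1 with θ = x/2: cos(x) = 2cos²(x/2) - 1. Solving for cos²(x/2) gives (1 + cos(x))/2.
So the two sides agree for every real x for which both sides are defined.

Conclusion: Yes, this is an identity.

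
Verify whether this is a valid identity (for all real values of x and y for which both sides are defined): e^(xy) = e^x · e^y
Claim: e^(xy) = e^x · e^y.
Test a specific point where both sides are defined: x = 3, y = 2.
LHS = e^(xy) ≈ 403.4288
RHS = e^x · e^y ≈ 148.4132
Since 403.4288 ≠ 148.4132, the equation fails at this point, so it cannot hold for all real values of x and y for which both sides are defined.
e^x · e^y = e^(x+y), not e^(xy).

Conclusion: No, this is NOT an identity.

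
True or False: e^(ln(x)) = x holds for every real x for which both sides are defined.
Claim: e^(ln(x)) = x.
Reasoning: For x > 0, ln(x) is by definition the exponent p such that e^p = x. Raising e to that exponent therefore returns x: e^(ln x) = x.
So the two sides agree for every real x for which both sides are defined.

Conclusion: True.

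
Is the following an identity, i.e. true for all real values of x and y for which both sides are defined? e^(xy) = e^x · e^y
Claim: e^(xy) = e^x · e^y.
Test a specific point where both sides are defined: x = 3, y = 1.
LHS = e^(xy) ≈ 20.0855
RHS = e^x · e^y ≈ 54.5982
Since 20.0855 ≠ 54.5982, the equation fails at this point, so it cannot hold for all real values of x and y for which both sides are defined.
e^x · e^y = e^(x+y), not e^(xy).

Conclusion: No, this is NOT an identity.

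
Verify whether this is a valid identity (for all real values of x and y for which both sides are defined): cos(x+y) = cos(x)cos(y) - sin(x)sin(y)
Claim: cos(x+y) = cos(x)cos(y) - sin(x)sin(y).
Reasoning: By Euler's formula e^(i(x+y)) = e^(ix)·e^(iy) = (cos x + i·sin x)(cos y + i·sin y). The real part of the left side is cos(x+y); the real part of the product is cos(x)cos(y) - sin(x)sin(y) (since i·i = -1).
So the two sides agree for all real values of x and y for which both sides are defined.

Conclusion: Yes, this is an identity.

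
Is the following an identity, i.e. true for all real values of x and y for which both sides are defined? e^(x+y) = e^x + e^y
No, this is NOT an identity.

Claim: e^(x+y) = e^x + e^y.
Test a specific point where both sides are defined: x = 3/2, y = 2.
LHS = e^(x+y) ≈ 33.1155
RHS = e^x + e^y ≈ 11.8707
Since 33.1155 ≠ 11.8707, the equation fails at this point, so it cannot hold for all real values of x and y for which both sides are defined.
The correct rule is e^(x+y) = e^x · e^y (a product, not a sum).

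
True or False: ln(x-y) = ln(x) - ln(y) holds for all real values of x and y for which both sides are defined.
Claim: ln(x-y) = ln(x) - ln(y).
Test a specific point where both sides are defined: x = 3, y = 1.
LHS = ln(x-y) ≈ 0.6931
RHS = ln(x) - ln(y) ≈ 1.0986
Since 0.6931 ≠ 1.0986, the equation fails at this point, so it cannot hold for all real values of x and y for which both sides are defined.
ln(x) - ln(y) = ln(x/y), not ln(x-y).

Conclusion: False.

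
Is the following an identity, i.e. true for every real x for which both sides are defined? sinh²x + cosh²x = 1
No, this is NOT an identity.

Claim: sinh²x + cosh²x = 1.
Test a specific point where both sides are defined: x = 1/2.
LHS = sinh²x + cosh²x ≈ 1.5431
RHS = 1 ≈ 1.0000
Since 1.5431 ≠ 1.0000, the equation fails at this point, so it cannot hold for every real x for which both sides are defined.
The correct hyperbolic identity is cosh²x - sinh²x = 1 (a difference); the sum sinh²x + cosh²x equals cosh(2x).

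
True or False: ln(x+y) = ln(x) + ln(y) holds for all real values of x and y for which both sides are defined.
False.

Claim: ln(x+y) = ln(x) + ln(y).
Test a specific point where both sides are defined: x = 4, y = 4.
LHS = ln(x+y) ≈ 2.0794
RHS = ln(x) + ln(y) ≈ 2.7726
Since 2.0794 ≠ 2.7726, the equation fails at this point, so it cannot hold for all real values of x and y for which both sides are defined.
ln(x) + ln(y) = ln(xy), not ln(x+y).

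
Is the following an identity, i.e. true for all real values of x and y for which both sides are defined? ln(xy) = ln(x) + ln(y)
Yes, this is an identity.

Claim: ln(xy) = ln(x) + ln(y).
Reasoning: Both sides are simultaneously defined only when x, y > 0. Write x = e^p, y = e^q (p = ln x, q = ln y). Then xy = e^p · e^q = e^(p+q), so ln(xy) = p + q = ln(x) + ln(y).
So the two sides agree for all real values of x and y for which both sides are defined.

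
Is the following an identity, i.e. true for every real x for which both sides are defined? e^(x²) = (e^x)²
No, this is NOT an identity.

Claim: e^(x²) = (e^x)².
Test a specific point where both sides are defined: x = -1.
LHS = e^(x²) ≈ 2.7183
RHS = (e^x)² ≈ 0.1353
Since 2.7183 ≠ 0.1353, the equation fails at this point, so it cannot hold for every real x for which both sides are defined.
(e^x)² = e^(2x), and 2x ≠ x² in general.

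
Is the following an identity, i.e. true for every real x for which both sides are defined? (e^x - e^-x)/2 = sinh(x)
Yes, this is an identity.

Claim: (e^x - e^-x)/2 = sinh(x).
Reasoning: This is exactly the definition of the hyperbolic sine: sinh(x) := (e^x - e^-x)/2.
So the two sides agree for every real x for which both sides are defined.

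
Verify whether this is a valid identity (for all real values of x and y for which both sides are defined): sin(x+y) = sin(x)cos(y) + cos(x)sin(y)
Claim: sin(x+y) = sin(x)cos(y) + cos(x)sin(y).
Reasoning: By Euler's formula e^(i(x+y)) = e^(ix)·e^(iy) = (cos x + i·sin x)(cos y + i·sin y). The imaginary part of the left side is sin(x+y); the imaginary part of the product is sin(x)cos(y) + cos(x)sin(y).
So the two sides agree for all real values of x and y for which both sides are defined.

Conclusion: Yes, this is an identity.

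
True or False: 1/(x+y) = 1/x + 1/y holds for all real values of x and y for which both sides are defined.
Claim: 1/(x+y) = 1/x + 1/y.
Test a specific point where both sides are defined: x = 2, y = 4.
LHS = 1/(x+y) ≈ 0.1667
RHS = 1/x + 1/y ≈ 0.7500
Since 0.1667 ≠ 0.7500, the equation fails at this point, so it cannot hold for all real values of x and y for which both sides are defined.
1/x + 1/y = (x+y)/(xy), which is not 1/(x+y).

Conclusion: False.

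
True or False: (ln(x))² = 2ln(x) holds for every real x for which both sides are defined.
False.

Claim: (ln(x))² = 2ln(x).
Test a specific point where both sides are defined: x = 2.
LHS = (ln(x))² ≈ 0.4805
RHS = 2ln(x) ≈ 1.3863
Since 0.4805 ≠ 1.3863, the equation fails at this point, so it cannot hold for every real x for which both sides are defined.
2ln(x) equals ln(x²), which is not the same as (ln x)².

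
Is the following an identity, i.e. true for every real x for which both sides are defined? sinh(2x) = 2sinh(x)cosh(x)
Yes, this is an identity.

Claim: sinh(2x) = 2sinh(x)cosh(x).
Reasoning: 2sinh(x)cosh(x) = 2 · (e^x - e^-x)/2 · (e^x + e^-x)/2 = (e^(2x) - e^(-2x))/2 = sinh(2x).
So the two sides agree for every real x for which both sides are defined.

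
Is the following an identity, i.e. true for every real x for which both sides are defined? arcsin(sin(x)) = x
Claim: arcsin(sin(x)) = x.
Test a specific point where both sides are defined: x = 2π/3.
LHS = arcsin(sin(x)) ≈ 1.0472
RHS = x ≈ 2.0944
Since 1.0472 ≠ 2.0944, the equation fails at this point, so it cannot hold for every real x for which both sides are defined.
arcsin only returns values in [-π/2, π/2], so arcsin(sin(x)) = x holds only for x in that interval, not for all real x.

Conclusion: No, this is NOT an identity.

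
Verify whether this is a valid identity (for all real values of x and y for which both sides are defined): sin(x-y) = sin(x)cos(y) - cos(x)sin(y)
Claim: sin(x-y) = sin(x)cos(y) - cos(x)sin(y).
Reasoning: Replace y by -y in sin(x+y) = sin(x)cos(y) + cos(x)sin(y) and use cos(-y) = cos(y), sin(-y) = -sin(y): sin(x-y) = sin(x)cos(y) - cos(x)sin(y).
So the two sides agree for all real values of x and y for which both sides are defined.

Conclusion: Yes, this is an identity.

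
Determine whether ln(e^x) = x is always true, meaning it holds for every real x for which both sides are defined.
Claim: ln(e^x) = x.
Reasoning: ln is the inverse of the exponential: ln(e^x) asks for the exponent p with e^p = e^x, and since e^p is one-to-one that exponent is p = x.
So the two sides agree for every real x for which both sides are defined.

Conclusion: Yes, this is an identity.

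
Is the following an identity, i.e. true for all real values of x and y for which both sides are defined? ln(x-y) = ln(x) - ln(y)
No, this is NOT an identity.

Claim: ln(x-y) = ln(x) - ln(y).
Test a specific point where both sides are defined: x = 5, y = 3.
LHS = ln(x-y) ≈ 0.6931
RHS = ln(x) - ln(y) ≈ 0.5108
Since 0.6931 ≠ 0.5108, the equation fails at this point, so it cannot hold for all real values of x and y for which both sides are defined.
ln(x) - ln(y) = ln(x/y), not ln(x-y).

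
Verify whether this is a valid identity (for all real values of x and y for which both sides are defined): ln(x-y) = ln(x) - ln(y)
No, this is NOT an identity.

Claim: ln(x-y) = ln(x) - ln(y).
Test a specific point where both sides are defined: x = 5, y = 4.
LHS = ln(x-y) ≈ 0.0000
RHS = ln(x) - ln(y) ≈ 0.2231
Since 0.0000 ≠ 0.2231, the equation fails at this point, so it cannot hold for all real values of x and y for which both sides are defined.
ln(x) - ln(y) = ln(x/y), not ln(x-y).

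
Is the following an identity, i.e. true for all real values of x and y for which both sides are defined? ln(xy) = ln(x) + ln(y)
Yes, this is an identity.

Claim: ln(xy) = ln(x) + ln(y).
Reasoning: Both sides are simultaneously defined only when x, y > 0. Write x = e^p, y = e^q (p = ln x, q = ln y). Then xy = e^p · e^q = e^(p+q), so ln(xy) = p + q = ln(x) + ln(y).
So the two sides agree for all real values of x and y for which both sides are defined.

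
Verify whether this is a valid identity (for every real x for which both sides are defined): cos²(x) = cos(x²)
Claim: cos²(x) = cos(x²).
Test a specific point where both sides are defined: x = -π/4.
LHS = cos²(x) ≈ 0.5000
RHS = cos(x²) ≈ 0.8157
Since 0.5000 ≠ 0.8157, the equation fails at this point, so it cannot hold for every real x for which both sides are defined.
cos²(x) means (cos x)², squaring the output; cos(x²) squares the input. These are different functions.

Conclusion: No, this is NOT an identity.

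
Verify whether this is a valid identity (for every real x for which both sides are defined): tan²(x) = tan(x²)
Claim: tan²(x) = tan(x²).
Test a specific point where both sides are defined: x = π/6.
LHS = tan²(x) ≈ 0.3333
RHS = tan(x²) ≈ 0.2812
Since 0.3333 ≠ 0.2812, the equation fails at this point, so it cannot hold for every real x for which both sides are defined.
tan²(x) means (tan x)², squaring the output; tan(x²) squares the input. These are different functions.

Conclusion: No, this is NOT an identity.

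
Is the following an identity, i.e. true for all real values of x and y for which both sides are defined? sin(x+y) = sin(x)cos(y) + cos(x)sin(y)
Claim: sin(x+y) = sin(x)cos(y) + cos(x)sin(y).
Reasoning: By Euler's formula e^(i(x+y)) = e^(ix)·e^(iy) = (cos x + i·sin x)(cos y + i·sin y). The imaginary part of the left side is sin(x+y); the imaginary part of the product is sin(x)cos(y) + cos(x)sin(y).
So the two sides agree for all real values of x and y for which both sides are defined.

Conclusion: Yes, this is an identity.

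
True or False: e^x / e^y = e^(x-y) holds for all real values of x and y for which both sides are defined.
True.

Claim: e^x / e^y = e^(x-y).
Reasoning: 1/e^y = e^(-y), so e^x / e^y = e^x · e^(-y) = e^(x + (-y)) = e^(x-y) by the product rule for exponents.
So the two sides agree for all real values of x and y for which both sides are defined.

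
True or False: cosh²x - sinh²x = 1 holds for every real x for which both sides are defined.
True.

Claim: cosh²x - sinh²x = 1.
Reasoning: With cosh(x) = (e^x + e^-x)/2 and sinh(x) = (e^x - e^-x)/2: cosh²x = (e^(2x) + 2 + e^(-2x))/4 and sinh²x = (e^(2x) - 2 + e^(-2x))/4. Subtracting leaves 4/4 = 1.
So the two sides agree for every real x for which both sides are defined.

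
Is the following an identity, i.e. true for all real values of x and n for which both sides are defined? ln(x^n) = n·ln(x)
Yes, this is an identity.

Claim: ln(x^n) = n·ln(x).
Reasoning: The right side requires x > 0. For x > 0, x^n = (e^(ln x))^n = e^(n·ln x), so taking ln of both sides gives ln(x^n) = n·ln(x).
So the two sides agree for all real values of x and n for which both sides are defined.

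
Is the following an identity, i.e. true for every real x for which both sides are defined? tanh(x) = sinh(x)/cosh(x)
Yes, this is an identity.

Claim: tanh(x) = sinh(x)/cosh(x).
Reasoning: tanh(x) is defined as sinh(x)/cosh(x) = (e^x - e^-x)/(e^x + e^-x); cosh(x) ≥ 1 is never zero, so this holds for every real x.
So the two sides agree for every real x for which both sides are defined.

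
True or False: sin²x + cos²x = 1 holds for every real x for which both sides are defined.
True.

Claim: sin²x + cos²x = 1.
Reasoning: The point (cos x, sin x) lies on the unit circle X² + Y² = 1, so cos²x + sin²x = 1 for every real x.
So the two sides agree for every real x for which both sides are defined.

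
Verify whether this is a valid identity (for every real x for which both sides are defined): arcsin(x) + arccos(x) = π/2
Yes, this is an identity.

Claim: arcsin(x) + arccos(x) = π/2.
Reasoning: Both sides are defined for -1 ≤ x ≤ 1. Let θ = arcsin(x), so sin θ = x and θ ∈ [-π/2, π/2]. Then cos(π/2 - θ) = sin θ = x and π/2 - θ ∈ [0, π], which is exactly the range of arccos, so arccos(x) = π/2 - θ. Adding: arcsin(x) + arccos(x) = θ + (π/2 - θ) = π/2.
So the two sides agree for every real x for which both sides are defined.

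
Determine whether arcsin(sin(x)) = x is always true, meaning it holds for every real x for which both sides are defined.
Claim: arcsin(sin(x)) = x.
Test a specific point where both sides are defined: x = 3π/4.
LHS = arcsin(sin(x)) ≈ 0.7854
RHS = x ≈ 2.3562
Since 0.7854 ≠ 2.3562, the equation fails at this point, so it cannot hold for every real x for which both sides are defined.
arcsin only returns values in [-π/2, π/2], so arcsin(sin(x)) = x holds only for x in that interval, not for all real x.

Conclusion: No, this is NOT an identity.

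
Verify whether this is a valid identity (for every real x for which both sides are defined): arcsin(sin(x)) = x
Claim: arcsin(sin(x)) = x.
Test a specific point where both sides are defined: x = 2π/3.
LHS = arcsin(sin(x)) ≈ 1.0472
RHS = x ≈ 2.0944
Since 1.0472 ≠ 2.0944, the equation fails at this point, so it cannot hold for every real x for which both sides are defined.
arcsin only returns values in [-π/2, π/2], so arcsin(sin(x)) = x holds only for x in that interval, not for all real x.

Conclusion: No, this is NOT an identity.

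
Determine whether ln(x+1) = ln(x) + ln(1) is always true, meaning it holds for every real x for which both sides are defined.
Claim: ln(x+1) = ln(x) + ln(1).
Test a specific point where both sides are defined: x = 4.
LHS = ln(x+1) ≈ 1.6094
RHS = ln(x) + ln(1) ≈ 1.3863
Since 1.6094 ≠ 1.3863, the equation fails at this point, so it cannot hold for every real x for which both sides are defined.
ln(1) = 0, so the right side is just ln(x), which differs from ln(x+1).

Conclusion: No, this is NOT an identity.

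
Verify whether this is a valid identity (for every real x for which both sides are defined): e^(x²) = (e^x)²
No, this is NOT an identity.

Claim: e^(x²) = (e^x)².
Test a specific point where both sides are defined: x = 3.
LHS = e^(x²) ≈ 8103.0839
RHS = (e^x)² ≈ 403.4288
Since 8103.0839 ≠ 403.4288, the equation fails at this point, so it cannot hold for every real x for which both sides are defined.
(e^x)² = e^(2x), and 2x ≠ x² in general.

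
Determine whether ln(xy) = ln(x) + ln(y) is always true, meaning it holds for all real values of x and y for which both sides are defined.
Yes, this is an identity.

Claim: ln(xy) = ln(x) + ln(y).
Reasoning: Both sides are simultaneously defined only when x, y > 0. Write x = e^p, y = e^q (p = ln x, q = ln y). Then xy = e^p · e^q = e^(p+q), so ln(xy) = p + q = ln(x) + ln(y).
So the two sides agree for all real values of x and y for which both sides are defined.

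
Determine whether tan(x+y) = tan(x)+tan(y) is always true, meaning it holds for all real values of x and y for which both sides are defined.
Claim: tan(x+y) = tan(x)+tan(y).
Test a specific point where both sides are defined: x = -π/4, y = π/6.
LHS = tan(x+y) ≈ -0.2679
RHS = tan(x)+tan(y) ≈ -0.4226
Since -0.2679 ≠ -0.4226, the equation fails at this point, so it cannot hold for all real values of x and y for which both sides are defined.
The correct formula is tan(x+y) = (tan(x) + tan(y))/(1 - tan(x)tan(y)).

Conclusion: No, this is NOT an identity.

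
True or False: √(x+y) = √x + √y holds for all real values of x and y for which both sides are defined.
False.

Claim: √(x+y) = √x + √y.
Test a specific point where both sides are defined: x = 3/2, y = 4.
LHS = √(x+y) ≈ 2.3452
RHS = √x + √y ≈ 3.2247
Since 2.3452 ≠ 3.2247, the equation fails at this point, so it cannot hold for all real values of x and y for which both sides are defined.
Squaring the right side gives x + 2√(xy) + y, not x + y.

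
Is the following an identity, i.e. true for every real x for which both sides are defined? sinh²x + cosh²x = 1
Claim: sinh²x + cosh²x = 1.
Test a specific point where both sides are defined: x = 2.
LHS = sinh²x + cosh²x ≈ 27.3082
RHS = 1 ≈ 1.0000
Since 27.3082 ≠ 1.0000, the equation fails at this point, so it cannot hold for every real x for which both sides are defined.
The correct hyperbolic identity is cosh²x - sinh²x = 1 (a difference); the sum sinh²x + cosh²x equals cosh(2x).

Conclusion: No, this is NOT an identity.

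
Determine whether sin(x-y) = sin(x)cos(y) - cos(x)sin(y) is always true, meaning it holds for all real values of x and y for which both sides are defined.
Yes, this is an identity.

Claim: sin(x-y) = sin(x)cos(y) - cos(x)sin(y).
Reasoning: Replace y by -y in sin(x+y) = sin(x)cos(y) + cos(x)sin(y) and use cos(-y) = cos(y), sin(-y) = -sin(y): sin(x-y) = sin(x)cos(y) - cos(x)sin(y).
So the two sides agree for all real values of x and y for which both sides are defined.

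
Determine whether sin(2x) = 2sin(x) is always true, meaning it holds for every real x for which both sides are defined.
No, this is NOT an identity.

Claim: sin(2x) = 2sin(x).
Test a specific point where both sides are defined: x = 2π/3.
LHS = sin(2x) ≈ -0.8660
RHS = 2sin(x) ≈ 1.7321
Since -0.8660 ≠ 1.7321, the equation fails at this point, so it cannot hold for every real x for which both sides are defined.
The correct double-angle formula is sin(2x) = 2sin(x)cos(x).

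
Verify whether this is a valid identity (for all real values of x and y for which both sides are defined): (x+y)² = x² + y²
Claim: (x+y)² = x² + y².
Test a specific point where both sides are defined: x = 3, y = -2.
LHS = (x+y)² ≈ 1.0000
RHS = x² + y² ≈ 13.0000
Since 1.0000 ≠ 13.0000, the equation fails at this point, so it cannot hold for all real values of x and y for which both sides are defined.
The correct expansion is (x+y)² = x² + 2xy + y²; the cross term 2xy is missing.

Conclusion: No, this is NOT an identity.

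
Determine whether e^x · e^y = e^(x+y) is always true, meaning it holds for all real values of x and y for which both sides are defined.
Claim: e^x · e^y = e^(x+y).
Reasoning: This is the law of exponents for a common base: multiplying powers adds exponents. E.g. from the series, (Σ x^j/j!)(Σ y^k/k!) = Σ_m (Σ_{j+k=m} x^j y^k/(j!k!)) = Σ_m (x+y)^m/m! by the binomial theorem.
So the two sides agree for all real values of x and y for which both sides are defined.

Conclusion: Yes, this is an identity.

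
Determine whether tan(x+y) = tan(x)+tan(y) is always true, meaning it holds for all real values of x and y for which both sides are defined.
No, this is NOT an identity.

Claim: tan(x+y) = tan(x)+tan(y).
Test a specific point where both sides are defined: x = -π/3, y = 3π/4.
LHS = tan(x+y) ≈ 3.7321
RHS = tan(x)+tan(y) ≈ -2.7321
Since 3.7321 ≠ -2.7321, the equation fails at this point, so it cannot hold for all real values of x and y for which both sides are defined.
The correct formula is tan(x+y) = (tan(x) + tan(y))/(1 - tan(x)tan(y)).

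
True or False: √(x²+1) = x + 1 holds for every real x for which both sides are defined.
False.

Claim: √(x²+1) = x + 1.
Test a specific point where both sides are defined: x = -1.
LHS = √(x²+1) ≈ 1.4142
RHS = x + 1 ≈ 0.0000
Since 1.4142 ≠ 0.0000, the equation fails at this point, so it cannot hold for every real x for which both sides are defined.
(x+1)² = x² + 2x + 1 ≠ x² + 1 unless x = 0.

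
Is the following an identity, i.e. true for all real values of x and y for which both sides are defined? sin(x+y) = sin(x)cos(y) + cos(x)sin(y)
Yes, this is an identity.

Claim: sin(x+y) = sin(x)cos(y) + cos(x)sin(y).
Reasoning: By Euler's formula e^(i(x+y)) = e^(ix)·e^(iy) = (cos x + i·sin x)(cos y + i·sin y). The imaginary part of the left side is sin(x+y); the imaginary part of the product is sin(x)cos(y) + cos(x)sin(y).
So the two sides agree for all real values of x and y for which both sides are defined.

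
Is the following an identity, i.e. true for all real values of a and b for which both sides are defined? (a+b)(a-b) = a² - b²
Claim: (a+b)(a-b) = a² - b².
Reasoning: Expand: (a+b)(a-b) = a² - ab + ba - b² = a² - b² (the cross terms cancel).
So the two sides agree for all real values of a and b for which both sides are defined.

Conclusion: Yes, this is an identity.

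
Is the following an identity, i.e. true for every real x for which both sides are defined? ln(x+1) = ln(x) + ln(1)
Claim: ln(x+1) = ln(x) + ln(1).
Test a specific point where both sides are defined: x = 1/2.
LHS = ln(x+1) ≈ 0.4055
RHS = ln(x) + ln(1) ≈ -0.6931
Since 0.4055 ≠ -0.6931, the equation fails at this point, so it cannot hold for every real x for which both sides are defined.
ln(1) = 0, so the right side is just ln(x), which differs from ln(x+1).

Conclusion: No, this is NOT an identity.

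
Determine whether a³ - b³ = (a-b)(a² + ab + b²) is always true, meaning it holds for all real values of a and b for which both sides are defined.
Claim: a³ - b³ = (a-b)(a² + ab + b²).
Reasoning: Expand the right side: (a-b)(a² + ab + b²) = a³ + a²b + ab² - a²b - ab² - b³ = a³ - b³ (the middle terms cancel in pairs).
So the two sides agree for all real values of a and b for which both sides are defined.

Conclusion: Yes, this is an identity.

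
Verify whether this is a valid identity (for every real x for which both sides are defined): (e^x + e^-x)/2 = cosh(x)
Claim: (e^x + e^-x)/2 = cosh(x).
Reasoning: This is exactly the definition of the hyperbolic cosine: cosh(x) := (e^x + e^-x)/2.
So the two sides agree for every real x for which both sides are defined.

Conclusion: Yes, this is an identity.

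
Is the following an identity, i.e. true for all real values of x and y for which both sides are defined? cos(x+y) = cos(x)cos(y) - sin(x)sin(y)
Yes, this is an identity.

Claim: cos(x+y) = cos(x)cos(y) - sin(x)sin(y).
Reasoning: By Euler's formula e^(i(x+y)) = e^(ix)·e^(iy) = (cos x + i·sin x)(cos y + i·sin y). The real part of the left side is cos(x+y); the real part of the product is cos(x)cos(y) - sin(x)sin(y) (since i·i = -1).
So the two sides agree for all real values of x and y for which both sides are defined.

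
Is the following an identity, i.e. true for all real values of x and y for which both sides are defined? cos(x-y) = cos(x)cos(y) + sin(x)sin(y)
Yes, this is an identity.

Claim: cos(x-y) = cos(x)cos(y) + sin(x)sin(y).
Reasoning: Replace y by -y in cos(x+y) = cos(x)cos(y) - sin(x)sin(y) and use cos(-y) = cos(y), sin(-y) = -sin(y): cos(x-y) = cos(x)cos(y) + sin(x)sin(y).
So the two sides agree for all real values of x and y for which both sides are defined.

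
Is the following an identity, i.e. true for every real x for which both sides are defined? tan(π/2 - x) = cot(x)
Yes, this is an identity.

Claim: tan(π/2 - x) = cot(x).
Reasoning: tan(π/2 - x) = sin(π/2 - x)/cos(π/2 - x) = cos(x)/sin(x) = cot(x), using the cofunction identities sin(π/2 - x) = cos(x) and cos(π/2 - x) = sin(x).
So the two sides agree for every real x for which both sides are defined.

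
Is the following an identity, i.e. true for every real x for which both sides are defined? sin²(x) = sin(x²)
Claim: sin²(x) = sin(x²).
Test a specific point where both sides are defined: x = π/3.
LHS = sin²(x) ≈ 0.7500
RHS = sin(x²) ≈ 0.8897
Since 0.7500 ≠ 0.8897, the equation fails at this point, so it cannot hold for every real x for which both sides are defined.
sin²(x) means (sin x)², squaring the output; sin(x²) squares the input. These are different functions.

Conclusion: No, this is NOT an identity.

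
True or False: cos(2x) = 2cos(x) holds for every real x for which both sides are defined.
False.

Claim: cos(2x) = 2cos(x).
Test a specific point where both sides are defined: x = 3π/4.
LHS = cos(2x) ≈ 0.0000
RHS = 2cos(x) ≈ -1.4142
Since 0.0000 ≠ -1.4142, the equation fails at this point, so it cannot hold for every real x for which both sides are defined.
The correct double-angle formula is cos(2x) = cos²x - sin²x.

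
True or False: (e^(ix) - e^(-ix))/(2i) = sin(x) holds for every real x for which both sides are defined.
True.

Claim: (e^(ix) - e^(-ix))/(2i) = sin(x).
Reasoning: By Euler's formula e^(ix) = cos(x) + i·sin(x) and e^(-ix) = cos(x) - i·sin(x). Subtracting cancels the cosine terms: e^(ix) - e^(-ix) = 2i·sin(x); divide by 2i.
So the two sides agree for every real x for which both sides are defined.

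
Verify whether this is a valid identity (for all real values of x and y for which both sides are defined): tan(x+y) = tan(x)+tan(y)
Claim: tan(x+y) = tan(x)+tan(y).
Test a specific point where both sides are defined: x = π/4, y = π/6.
LHS = tan(x+y) ≈ 3.7321
RHS = tan(x)+tan(y) ≈ 1.5774
Since 3.7321 ≠ 1.5774, the equation fails at this point, so it cannot hold for all real values of x and y for which both sides are defined.
The correct formula is tan(x+y) = (tan(x) + tan(y))/(1 - tan(x)tan(y)).

Conclusion: No, this is NOT an identity.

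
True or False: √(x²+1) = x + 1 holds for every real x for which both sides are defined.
False.

Claim: √(x²+1) = x + 1.
Test a specific point where both sides are defined: x = 4.
LHS = √(x²+1) ≈ 4.1231
RHS = x + 1 ≈ 5.0000
Since 4.1231 ≠ 5.0000, the equation fails at this point, so it cannot hold for every real x for which both sides are defined.
(x+1)² = x² + 2x + 1 ≠ x² + 1 unless x = 0.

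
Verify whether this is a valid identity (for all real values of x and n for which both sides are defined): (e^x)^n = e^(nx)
Claim: (e^x)^n = e^(nx).
Reasoning: e^x is a positive real number, and for a positive base B and real exponent n, B^n = e^(n·ln B). With B = e^x, ln B = x, so (e^x)^n = e^(n·x).
So the two sides agree for all real values of x and n for which both sides are defined.

Conclusion: Yes, this is an identity.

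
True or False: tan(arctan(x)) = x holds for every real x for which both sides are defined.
Claim: tan(arctan(x)) = x.
Reasoning: For every real x, arctan(x) is by definition the angle in (-π/2, π/2) whose tangent equals x. Taking the tangent of that angle returns x.
So the two sides agree for every real x for which both sides are defined.

Conclusion: True.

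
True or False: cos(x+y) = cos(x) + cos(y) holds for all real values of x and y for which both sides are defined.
Claim: cos(x+y) = cos(x) + cos(y).
Test a specific point where both sides are defined: x = π/2, y = 2π/3.
LHS = cos(x+y) ≈ -0.8660
RHS = cos(x) + cos(y) ≈ -0.5000
Since -0.8660 ≠ -0.5000, the equation fails at this point, so it cannot hold for all real values of x and y for which both sides are defined.
The correct expansion is cos(x+y) = cos(x)cos(y) - sin(x)sin(y); cosine is not additive.

Conclusion: False.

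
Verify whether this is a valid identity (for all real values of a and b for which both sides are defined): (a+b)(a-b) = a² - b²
Yes, this is an identity.

Claim: (a+b)(a-b) = a² - b².
Reasoning: Expand: (a+b)(a-b) = a² - ab + ba - b² = a² - b² (the cross terms cancel).
So the two sides agree for all real values of a and b for which both sides are defined.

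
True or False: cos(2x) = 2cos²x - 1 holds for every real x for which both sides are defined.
Claim: cos(2x) = 2cos²x - 1.
Reasoning: cos(2x) = cos²x - sin²x. Replace sin²x by 1 - cos²x: cos²x - (1 - cos²x) = 2cos²x - 1.
So the two sides agree for every real x for which both sides are defined.

Conclusion: True.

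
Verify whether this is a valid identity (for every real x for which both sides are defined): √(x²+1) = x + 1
No, this is NOT an identity.

Claim: √(x²+1) = x + 1.
Test a specific point where both sides are defined: x = 2.
LHS = √(x²+1) ≈ 2.2361
RHS = x + 1 ≈ 3.0000
Since 2.2361 ≠ 3.0000, the equation fails at this point, so it cannot hold for every real x for which both sides are defined.
(x+1)² = x² + 2x + 1 ≠ x² + 1 unless x = 0.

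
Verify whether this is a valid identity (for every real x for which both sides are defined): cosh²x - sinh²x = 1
Yes, this is an identity.

Claim: cosh²x - sinh²x = 1.
Reasoning: With cosh(x) = (e^x + e^-x)/2 and sinh(x) = (e^x - e^-x)/2: cosh²x = (e^(2x) + 2 + e^(-2x))/4 and sinh²x = (e^(2x) - 2 + e^(-2x))/4. Subtracting leaves 4/4 = 1.
So the two sides agree for every real x for which both sides are defined.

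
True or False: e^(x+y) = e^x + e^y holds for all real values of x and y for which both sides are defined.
False.

Claim: e^(x+y) = e^x + e^y.
Test a specific point where both sides are defined: x = 5, y = -3.
LHS = e^(x+y) ≈ 7.3891
RHS = e^x + e^y ≈ 148.4629
Since 7.3891 ≠ 148.4629, the equation fails at this point, so it cannot hold for all real values of x and y for which both sides are defined.
The correct rule is e^(x+y) = e^x · e^y (a product, not a sum).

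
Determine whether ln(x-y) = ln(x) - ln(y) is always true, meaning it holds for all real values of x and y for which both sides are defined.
No, this is NOT an identity.

Claim: ln(x-y) = ln(x) - ln(y).
Test a specific point where both sides are defined: x = 4, y = 3/2.
LHS = ln(x-y) ≈ 0.9163
RHS = ln(x) - ln(y) ≈ 0.9808
Since 0.9163 ≠ 0.9808, the equation fails at this point, so it cannot hold for all real values of x and y for which both sides are defined.
ln(x) - ln(y) = ln(x/y), not ln(x-y).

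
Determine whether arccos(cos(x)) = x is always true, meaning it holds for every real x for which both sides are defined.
No, this is NOT an identity.

Claim: arccos(cos(x)) = x.
Test a specific point where both sides are defined: x = -π/4.
LHS = arccos(cos(x)) ≈ 0.7854
RHS = x ≈ -0.7854
Since 0.7854 ≠ -0.7854, the equation fails at this point, so it cannot hold for every real x for which both sides are defined.
arccos only returns values in [0, π], so arccos(cos(x)) = x holds only for x in that interval, not for all real x.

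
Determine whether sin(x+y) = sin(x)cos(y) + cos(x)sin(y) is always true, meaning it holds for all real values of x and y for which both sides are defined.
Yes, this is an identity.

Claim: sin(x+y) = sin(x)cos(y) + cos(x)sin(y).
Reasoning: By Euler's formula e^(i(x+y)) = e^(ix)·e^(iy) = (cos x + i·sin x)(cos y + i·sin y). The imaginary part of the left side is sin(x+y); the imaginary part of the product is sin(x)cos(y) + cos(x)sin(y).
So the two sides agree for all real values of x and y for which both sides are defined.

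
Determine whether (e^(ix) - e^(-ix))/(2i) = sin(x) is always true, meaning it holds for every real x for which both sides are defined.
Yes, this is an identity.

Claim: (e^(ix) - e^(-ix))/(2i) = sin(x).
Reasoning: By Euler's formula e^(ix) = cos(x) + i·sin(x) and e^(-ix) = cos(x) - i·sin(x). Subtracting cancels the cosine terms: e^(ix) - e^(-ix) = 2i·sin(x); divide by 2i.
So the two sides agree for every real x for which both sides are defined.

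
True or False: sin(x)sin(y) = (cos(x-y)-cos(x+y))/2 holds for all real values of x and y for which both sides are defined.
True.

Claim: sin(x)sin(y) = (cos(x-y)-cos(x+y))/2.
Reasoning: cos(x-y) = cos(x)cos(y) + sin(x)sin(y) and cos(x+y) = cos(x)cos(y) - sin(x)sin(y). Subtracting, cos(x-y) - cos(x+y) = 2sin(x)sin(y); divide by 2.
So the two sides agree for all real values of x and y for which both sides are defined.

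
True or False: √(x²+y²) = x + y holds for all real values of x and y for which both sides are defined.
False.

Claim: √(x²+y²) = x + y.
Test a specific point where both sides are defined: x = -1, y = -3.
LHS = √(x²+y²) ≈ 3.1623
RHS = x + y ≈ -4.0000
Since 3.1623 ≠ -4.0000, the equation fails at this point, so it cannot hold for all real values of x and y for which both sides are defined.
(x+y)² = x² + 2xy + y², not x² + y², so the square root does not split this way.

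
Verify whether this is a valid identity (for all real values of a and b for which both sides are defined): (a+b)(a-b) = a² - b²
Claim: (a+b)(a-b) = a² - b².
Reasoning: Expand: (a+b)(a-b) = a² - ab + ba - b² = a² - b² (the cross terms cancel).
So the two sides agree for all real values of a and b for which both sides are defined.

Conclusion: Yes, this is an identity.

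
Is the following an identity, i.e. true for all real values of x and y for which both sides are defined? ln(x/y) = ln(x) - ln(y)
Yes, this is an identity.

Claim: ln(x/y) = ln(x) - ln(y).
Reasoning: Both sides are simultaneously defined only when x, y > 0. Write x = e^p, y = e^q. Then x/y = e^(p-q), so ln(x/y) = p - q = ln(x) - ln(y).
So the two sides agree for all real values of x and y for which both sides are defined.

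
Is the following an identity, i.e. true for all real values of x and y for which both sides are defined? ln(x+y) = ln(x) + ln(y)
Claim: ln(x+y) = ln(x) + ln(y).
Test a specific point where both sides are defined: x = 1, y = 1/2.
LHS = ln(x+y) ≈ 0.4055
RHS = ln(x) + ln(y) ≈ -0.6931
Since 0.4055 ≠ -0.6931, the equation fails at this point, so it cannot hold for all real values of x and y for which both sides are defined.
ln(x) + ln(y) = ln(xy), not ln(x+y).

Conclusion: No, this is NOT an identity.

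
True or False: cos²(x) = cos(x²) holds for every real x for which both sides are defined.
Claim: cos²(x) = cos(x²).
Test a specific point where both sides are defined: x = -π/2.
LHS = cos²(x) ≈ 0.0000
RHS = cos(x²) ≈ -0.7812
Since 0.0000 ≠ -0.7812, the equation fails at this point, so it cannot hold for every real x for which both sides are defined.
cos²(x) means (cos x)², squaring the output; cos(x²) squares the input. These are different functions.

Conclusion: False.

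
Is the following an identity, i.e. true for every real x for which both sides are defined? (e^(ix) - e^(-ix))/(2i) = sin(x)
Claim: (e^(ix) - e^(-ix))/(2i) = sin(x).
Reasoning: By Euler's formula e^(ix) = cos(x) + i·sin(x) and e^(-ix) = cos(x) - i·sin(x). Subtracting cancels the cosine terms: e^(ix) - e^(-ix) = 2i·sin(x); divide by 2i.
So the two sides agree for every real x for which both sides are defined.

Conclusion: Yes, this is an identity.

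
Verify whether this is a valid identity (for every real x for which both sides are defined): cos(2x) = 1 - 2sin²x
Yes, this is an identity.

Claim: cos(2x) = 1 - 2sin²x.
Reasoning: cos(2x) = cos²x - sin²x. Replace cos²x by 1 - sin²x: (1 - sin²x) - sin²x = 1 - 2sin²x.
So the two sides agree for every real x for which both sides are defined.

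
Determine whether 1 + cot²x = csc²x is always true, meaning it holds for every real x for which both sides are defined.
Yes, this is an identity.

Claim: 1 + cot²x = csc²x.
Reasoning: Start from sin²x + cos²x = 1 and divide every term by sin²x (allowed wherever cot x and csc x are defined): 1 + cot²x = 1/sin²x = csc²x.
So the two sides agree for every real x for which both sides are defined.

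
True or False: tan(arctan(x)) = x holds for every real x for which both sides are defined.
True.

Claim: tan(arctan(x)) = x.
Reasoning: For every real x, arctan(x) is by definition the angle in (-π/2, π/2) whose tangent equals x. Taking the tangent of that angle returns x.
So the two sides agree for every real x for which both sides are defined.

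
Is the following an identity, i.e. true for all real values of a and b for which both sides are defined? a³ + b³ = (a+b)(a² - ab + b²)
Yes, this is an identity.

Claim: a³ + b³ = (a+b)(a² - ab + b²).
Reasoning: Expand the right side: (a+b)(a² - ab + b²) = a³ - a²b + ab² + a²b - ab² + b³ = a³ + b³ (the middle terms cancel in pairs).
So the two sides agree for all real values of a and b for which both sides are defined.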